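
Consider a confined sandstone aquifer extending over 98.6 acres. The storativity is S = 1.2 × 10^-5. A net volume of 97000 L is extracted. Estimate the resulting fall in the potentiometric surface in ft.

A = 98.6 acres = 3.99 × 10^5 m²
ΔV = 97000 L = 97 m³
Δh = ΔV / (S × A) = 97 m³ / (1.2 × 10^-5 × 3.99 × 10^5 m²) = 20.26 m
Δh = 20.26 m = 66.46 ft

Δh ≈ 66.5 ft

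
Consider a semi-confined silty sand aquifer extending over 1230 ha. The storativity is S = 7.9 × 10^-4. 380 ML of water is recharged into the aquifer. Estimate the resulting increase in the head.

A = 1230 ha = 1.23 × 10^7 m²
ΔV = 380 ML = 3.8 × 10^5 m³
Δh = ΔV / (S × A) = 3.8 × 10^5 m³ / (7.9 × 10^-4 × 1.23 × 10^7 m²) = 39.11 m

Δh ≈ 39.1 m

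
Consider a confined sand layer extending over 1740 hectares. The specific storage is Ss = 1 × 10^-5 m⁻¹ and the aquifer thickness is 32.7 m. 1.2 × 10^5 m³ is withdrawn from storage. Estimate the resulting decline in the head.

S = Ss × b = 1 × 10^-5 m⁻¹ × 32.7 m = 3.27 × 10^-4
A = 1740 hectares = 1.74 × 10^7 m²
Δh = ΔV / (S × A) = 1.2 × 10^5 m³ / (3.27 × 10^-4 × 1.74 × 10^7 m²) = 21.09 m

Δh ≈ 21.1 m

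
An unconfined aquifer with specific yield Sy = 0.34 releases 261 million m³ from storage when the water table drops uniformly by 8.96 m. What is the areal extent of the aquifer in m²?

A ≈ 8.57 × 10^7 m²

ΔV = 261 million m³ = 2.61 × 10^8 m³
A = ΔV / (Sy × Δh) = 2.61 × 10^8 / (0.34 × 8.96) = 8.567 × 10^7 m²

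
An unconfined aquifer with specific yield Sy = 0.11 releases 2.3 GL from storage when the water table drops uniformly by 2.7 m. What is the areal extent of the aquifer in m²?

A ≈ 7.74 × 10^6 m²

ΔV = 2.3 GL = 2.3 × 10^6 m³
A = ΔV / (Sy × Δh) = 2.3 × 10^6 / (0.11 × 2.7) = 7.744 × 10^6 m²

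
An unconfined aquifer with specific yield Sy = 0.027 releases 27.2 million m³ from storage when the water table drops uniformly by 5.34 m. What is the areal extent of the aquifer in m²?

A ≈ 1.89 × 10^8 m²

ΔV = 27.2 million m³ = 2.72 × 10^7 m³
A = ΔV / (Sy × Δh) = 2.72 × 10^7 / (0.027 × 5.34) = 1.887 × 10^8 m²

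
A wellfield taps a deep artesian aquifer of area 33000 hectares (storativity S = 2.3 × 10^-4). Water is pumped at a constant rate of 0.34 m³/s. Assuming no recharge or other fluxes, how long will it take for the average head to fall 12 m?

t ≈ 31 days

A = 33000 hectares = 3.3 × 10^8 m²
ΔV = S × A × Δh = 2.3 × 10^-4 × 3.3 × 10^8 × 12 = 9.108 × 10^5 m³
Q = 0.34 m³/s = 29380 m³/d
t = ΔV / Q = 9.108 × 10^5 m³ / 29380 m³/d = 31 d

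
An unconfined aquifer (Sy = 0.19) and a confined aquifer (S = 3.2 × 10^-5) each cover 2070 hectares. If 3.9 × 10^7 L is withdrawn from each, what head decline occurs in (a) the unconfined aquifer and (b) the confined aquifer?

A = 2070 hectares = 2.07 × 10^7 m²
ΔV = 3.9 × 10^7 L = 39000 m³
Unconfined: Δh_u = ΔV/(Sy·A) = 39000/(0.19 × 2.07 × 10^7) = 0.009916 m
Confined: Δh_c = ΔV/(S·A) = 39000/(3.2 × 10^-5 × 2.07 × 10^7) = 58.88 m

Δh_u ≈ 0.00992 m; Δh_c ≈ 58.9 m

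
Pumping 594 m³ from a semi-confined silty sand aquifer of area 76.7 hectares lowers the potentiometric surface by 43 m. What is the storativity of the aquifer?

S ≈ 1.8 × 10^-5

A = 76.7 hectares = 7.67 × 10^5 m²
S = ΔV / (A × Δh) = 594 m³ / (7.67 × 10^5 m² × 43 m) = 1.801 × 10^-5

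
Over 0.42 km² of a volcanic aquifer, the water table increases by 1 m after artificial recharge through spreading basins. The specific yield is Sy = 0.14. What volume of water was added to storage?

A = 0.42 km² = 4.2 × 10^5 m²
ΔV = Sy × A × Δh = 0.14 × 4.2 × 10^5 m² × 1 m = 58800 m³

ΔV ≈ 58800 m³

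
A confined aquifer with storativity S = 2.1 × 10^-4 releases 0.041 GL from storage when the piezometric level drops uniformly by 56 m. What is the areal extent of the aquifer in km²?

ΔV = 0.041 GL = 41000 m³
A = ΔV / (S × Δh) = 41000 / (2.1 × 10^-4 × 56) = 3.486 × 10^6 m²
A = 3.486 × 10^6 m² = 3.486 km²

A ≈ 3.49 km²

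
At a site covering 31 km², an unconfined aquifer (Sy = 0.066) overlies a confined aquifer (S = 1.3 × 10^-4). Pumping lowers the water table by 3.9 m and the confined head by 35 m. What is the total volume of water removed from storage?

ΔV ≈ 8.12 × 10^6 m³

A = 31 km² = 3.1 × 10^7 m²
Unconfined: ΔV_u = Sy × A × Δh_u = 0.066 × 3.1 × 10^7 × 3.9 = 7.979 × 10^6 m³
Confined: ΔV_c = S × A × Δh_c = 1.3 × 10^-4 × 3.1 × 10^7 × 35 = 1.41 × 10^5 m³
Total ΔV = 7.979 × 10^6 + 1.41 × 10^5 = 8.12 × 10^6 m³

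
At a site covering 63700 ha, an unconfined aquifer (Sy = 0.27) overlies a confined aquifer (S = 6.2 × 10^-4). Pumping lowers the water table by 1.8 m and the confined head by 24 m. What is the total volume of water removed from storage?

A = 63700 ha = 6.37 × 10^8 m²
Unconfined: ΔV_u = Sy × A × Δh_u = 0.27 × 6.37 × 10^8 × 1.8 = 3.096 × 10^8 m³
Confined: ΔV_c = S × A × Δh_c = 6.2 × 10^-4 × 6.37 × 10^8 × 24 = 9.479 × 10^6 m³
Total ΔV = 3.096 × 10^8 + 9.479 × 10^6 = 3.191 × 10^8 m³

ΔV ≈ 3.19 × 10^8 m³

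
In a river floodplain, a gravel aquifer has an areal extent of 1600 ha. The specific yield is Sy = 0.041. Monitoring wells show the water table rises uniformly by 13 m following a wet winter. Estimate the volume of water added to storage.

A = 1600 ha = 1.6 × 10^7 m²
ΔV = Sy × A × Δh = 0.041 × 1.6 × 10^7 m² × 13 m = 8.528 × 10^6 m³

ΔV ≈ 8.53 × 10^6 m³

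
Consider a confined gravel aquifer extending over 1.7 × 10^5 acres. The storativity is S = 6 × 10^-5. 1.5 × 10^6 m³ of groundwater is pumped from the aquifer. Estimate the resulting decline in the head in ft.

Δh ≈ 119 ft

A = 1.7 × 10^5 acres = 6.88 × 10^8 m²
Δh = ΔV / (S × A) = 1.5 × 10^6 m³ / (6 × 10^-5 × 6.88 × 10^8 m²) = 36.34 m
Δh = 36.34 m = 119.2 ft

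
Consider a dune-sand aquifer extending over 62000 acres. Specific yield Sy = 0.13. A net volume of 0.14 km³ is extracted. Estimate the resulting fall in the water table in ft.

Δh ≈ 14.1 ft

A = 62000 acres = 2.509 × 10^8 m²
ΔV = 0.14 km³ = 1.4 × 10^8 m³
Δh = ΔV / (Sy × A) = 1.4 × 10^8 m³ / (0.13 × 2.509 × 10^8 m²) = 4.292 m
Δh = 4.292 m = 14.08 ft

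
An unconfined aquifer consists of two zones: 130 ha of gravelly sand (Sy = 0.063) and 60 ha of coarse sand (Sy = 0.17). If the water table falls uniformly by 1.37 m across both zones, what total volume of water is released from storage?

ΔV ≈ 2.52 × 10^5 m³

A₁ = 130 ha = 1.3 × 10^6 m²; A₂ = 60 ha = 6 × 10^5 m²
ΔV₁ = 0.063 × 1.3 × 10^6 × 1.37 = 1.122 × 10^5 m³
ΔV₂ = 0.17 × 6 × 10^5 × 1.37 = 1.397 × 10^5 m³
ΔV = ΔV₁ + ΔV₂ = 2.519 × 10^5 m³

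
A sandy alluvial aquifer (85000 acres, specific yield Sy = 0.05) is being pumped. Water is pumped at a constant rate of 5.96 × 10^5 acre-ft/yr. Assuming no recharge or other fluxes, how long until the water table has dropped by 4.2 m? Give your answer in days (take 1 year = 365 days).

A = 85000 acres = 3.44 × 10^8 m²
ΔV = Sy × A × Δh = 0.05 × 3.44 × 10^8 × 4.2 = 7.224 × 10^7 m³
Q = 5.96 × 10^5 acre-ft/yr = 2.014 × 10^6 m³/d
t = ΔV / Q = 7.224 × 10^7 m³ / 2.014 × 10^6 m³/d = 35.86 d

t ≈ 35.9 days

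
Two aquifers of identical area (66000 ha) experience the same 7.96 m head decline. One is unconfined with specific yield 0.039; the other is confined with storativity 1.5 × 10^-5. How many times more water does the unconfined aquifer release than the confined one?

A = 66000 ha = 6.6 × 10^8 m²
Unconfined: ΔV_u = Sy × A × Δh = 0.039 × 6.6 × 10^8 × 7.96 = 2.049 × 10^8 m³
Confined: ΔV_c = S × A × Δh = 1.5 × 10^-5 × 6.6 × 10^8 × 7.96 = 78800 m³
Ratio = ΔV_u / ΔV_c = Sy / S = 0.039 / 1.5 × 10^-5 = 2600

ΔV_u / ΔV_c ≈ 2600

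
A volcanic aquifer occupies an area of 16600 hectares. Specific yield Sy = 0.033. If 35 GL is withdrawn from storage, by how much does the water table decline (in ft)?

Δh ≈ 21 ft

A = 16600 hectares = 1.66 × 10^8 m²
ΔV = 35 GL = 3.5 × 10^7 m³
Δh = ΔV / (Sy × A) = 3.5 × 10^7 m³ / (0.033 × 1.66 × 10^8 m²) = 6.389 m
Δh = 6.389 m = 20.96 ft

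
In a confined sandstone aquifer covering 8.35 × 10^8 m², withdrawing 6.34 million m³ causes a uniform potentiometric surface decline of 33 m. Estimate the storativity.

S ≈ 2.3 × 10^-4

ΔV = 6.34 million m³ = 6.34 × 10^6 m³
S = ΔV / (A × Δh) = 6.34 × 10^6 m³ / (8.35 × 10^8 m² × 33 m) = 2.301 × 10^-4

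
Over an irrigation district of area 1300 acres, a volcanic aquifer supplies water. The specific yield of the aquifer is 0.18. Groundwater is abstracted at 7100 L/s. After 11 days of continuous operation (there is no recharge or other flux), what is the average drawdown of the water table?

Δh ≈ 7.13 m

A = 1300 acres = 5.261 × 10^6 m²
Q = 7100 L/s = 6.134 × 10^5 m³/d
ΔV = Q × t = 6.134 × 10^5 m³/d × 11 d = 6.748 × 10^6 m³
Δh = ΔV / (Sy × A) = 6.748 × 10^6 / (0.18 × 5.261 × 10^6) = 7.126 m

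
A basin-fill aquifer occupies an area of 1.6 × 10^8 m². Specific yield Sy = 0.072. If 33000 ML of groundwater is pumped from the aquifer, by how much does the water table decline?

Δh ≈ 2.86 m

ΔV = 33000 ML = 3.3 × 10^7 m³
Δh = ΔV / (Sy × A) = 3.3 × 10^7 m³ / (0.072 × 1.6 × 10^8 m²) = 2.865 m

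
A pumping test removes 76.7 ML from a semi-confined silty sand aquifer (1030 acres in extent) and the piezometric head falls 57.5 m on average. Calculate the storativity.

S ≈ 3.2 × 10^-4

A = 1030 acres = 4.168 × 10^6 m²
ΔV = 76.7 ML = 76700 m³
S = ΔV / (A × Δh) = 76700 m³ / (4.168 × 10^6 m² × 57.5 m) = 3.2 × 10^-4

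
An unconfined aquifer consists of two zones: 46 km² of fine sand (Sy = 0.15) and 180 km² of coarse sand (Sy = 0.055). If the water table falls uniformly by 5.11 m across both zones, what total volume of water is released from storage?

A₁ = 46 km² = 4.6 × 10^7 m²; A₂ = 180 km² = 1.8 × 10^8 m²
ΔV₁ = 0.15 × 4.6 × 10^7 × 5.11 = 3.526 × 10^7 m³
ΔV₂ = 0.055 × 1.8 × 10^8 × 5.11 = 5.059 × 10^7 m³
ΔV = ΔV₁ + ΔV₂ = 8.585 × 10^7 m³

ΔV ≈ 8.58 × 10^7 m³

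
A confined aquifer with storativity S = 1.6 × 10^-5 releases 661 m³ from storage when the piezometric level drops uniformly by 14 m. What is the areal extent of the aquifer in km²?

A = ΔV / (S × Δh) = 661 / (1.6 × 10^-5 × 14) = 2.951 × 10^6 m²
A = 2.951 × 10^6 m² = 2.951 km²

A ≈ 2.95 km²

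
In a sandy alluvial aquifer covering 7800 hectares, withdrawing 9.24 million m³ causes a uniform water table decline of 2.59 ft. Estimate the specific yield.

A = 7800 hectares = 7.8 × 10^7 m²
Δh = 2.59 ft = 0.7894 m
ΔV = 9.24 million m³ = 9.24 × 10^6 m³
Sy = ΔV / (A × Δh) = 9.24 × 10^6 m³ / (7.8 × 10^7 m² × 0.7894 m) = 0.1501

Sy ≈ 0.15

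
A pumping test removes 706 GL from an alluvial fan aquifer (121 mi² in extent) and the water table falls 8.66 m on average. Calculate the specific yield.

A = 121 mi² = 3.134 × 10^8 m²
ΔV = 706 GL = 7.06 × 10^8 m³
Sy = ΔV / (A × Δh) = 7.06 × 10^8 m³ / (3.134 × 10^8 m² × 8.66 m) = 0.2601

Sy ≈ 0.26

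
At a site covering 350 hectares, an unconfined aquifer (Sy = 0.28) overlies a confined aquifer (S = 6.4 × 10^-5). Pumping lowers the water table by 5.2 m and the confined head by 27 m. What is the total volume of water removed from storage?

ΔV ≈ 5.1 × 10^6 m³

A = 350 hectares = 3.5 × 10^6 m²
Unconfined: ΔV_u = Sy × A × Δh_u = 0.28 × 3.5 × 10^6 × 5.2 = 5.096 × 10^6 m³
Confined: ΔV_c = S × A × Δh_c = 6.4 × 10^-5 × 3.5 × 10^6 × 27 = 6048 m³
Total ΔV = 5.096 × 10^6 + 6048 = 5.102 × 10^6 m³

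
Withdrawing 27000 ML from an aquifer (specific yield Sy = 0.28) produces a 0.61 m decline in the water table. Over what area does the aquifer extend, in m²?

A ≈ 1.58 × 10^8 m²

ΔV = 27000 ML = 2.7 × 10^7 m³
A = ΔV / (Sy × Δh) = 2.7 × 10^7 / (0.28 × 0.61) = 1.581 × 10^8 m²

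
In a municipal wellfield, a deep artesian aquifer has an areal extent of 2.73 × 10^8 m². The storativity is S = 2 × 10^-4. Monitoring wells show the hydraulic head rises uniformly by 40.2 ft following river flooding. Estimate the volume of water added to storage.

ΔV ≈ 6.69 × 10^5 m³

Δh = 40.2 ft = 12.25 m
ΔV = S × A × Δh = 2 × 10^-4 × 2.73 × 10^8 m² × 12.25 m = 6.69 × 10^5 m³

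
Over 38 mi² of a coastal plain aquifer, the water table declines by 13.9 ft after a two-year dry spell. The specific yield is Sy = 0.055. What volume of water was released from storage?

A = 38 mi² = 9.842 × 10^7 m²
Δh = 13.9 ft = 4.237 m
ΔV = Sy × A × Δh = 0.055 × 9.842 × 10^7 m² × 4.237 m = 2.293 × 10^7 m³

ΔV ≈ 2.29 × 10^7 m³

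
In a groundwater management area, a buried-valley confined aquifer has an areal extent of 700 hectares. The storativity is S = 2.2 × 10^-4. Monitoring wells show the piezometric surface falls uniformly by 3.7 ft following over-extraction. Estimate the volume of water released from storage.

ΔV ≈ 1740 m³

A = 700 hectares = 7 × 10^6 m²
Δh = 3.7 ft = 1.128 m
ΔV = S × A × Δh = 2.2 × 10^-4 × 7 × 10^6 m² × 1.128 m = 1737 m³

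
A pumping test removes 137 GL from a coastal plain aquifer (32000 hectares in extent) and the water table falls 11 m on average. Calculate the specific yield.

Sy ≈ 0.039

A = 32000 hectares = 3.2 × 10^8 m²
ΔV = 137 GL = 1.37 × 10^8 m³
Sy = ΔV / (A × Δh) = 1.37 × 10^8 m³ / (3.2 × 10^8 m² × 11 m) = 0.03892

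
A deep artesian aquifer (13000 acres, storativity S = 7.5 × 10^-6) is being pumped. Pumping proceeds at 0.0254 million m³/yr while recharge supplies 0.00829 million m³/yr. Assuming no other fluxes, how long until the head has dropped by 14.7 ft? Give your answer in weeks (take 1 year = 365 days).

t ≈ 5.39 weeks

A = 13000 acres = 5.261 × 10^7 m²
Δh = 14.7 ft = 4.481 m
ΔV = S × A × Δh = 7.5 × 10^-6 × 5.261 × 10^7 × 4.481 = 1768 m³
Net withdrawal = 0.0254 − 0.00829 = 0.01711 million m³/yr = 46.88 m³/d
t = ΔV / Q = 1768 m³ / 46.88 m³/d = 37.71 d
t = 37.71 d ≈ 5.388 weeks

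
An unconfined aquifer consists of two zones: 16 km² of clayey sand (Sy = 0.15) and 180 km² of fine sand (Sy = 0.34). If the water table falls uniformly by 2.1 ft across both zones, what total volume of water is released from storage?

ΔV ≈ 4.07 × 10^7 m³

A₁ = 16 km² = 1.6 × 10^7 m²; A₂ = 180 km² = 1.8 × 10^8 m²
Δh = 2.1 ft = 0.6401 m
ΔV₁ = 0.15 × 1.6 × 10^7 × 0.6401 = 1.536 × 10^6 m³
ΔV₂ = 0.34 × 1.8 × 10^8 × 0.6401 = 3.917 × 10^7 m³
ΔV = ΔV₁ + ΔV₂ = 4.071 × 10^7 m³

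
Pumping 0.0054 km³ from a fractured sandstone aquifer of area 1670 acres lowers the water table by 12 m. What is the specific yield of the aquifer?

A = 1670 acres = 6.758 × 10^6 m²
ΔV = 0.0054 km³ = 5.4 × 10^6 m³
Sy = ΔV / (A × Δh) = 5.4 × 10^6 m³ / (6.758 × 10^6 m² × 12 m) = 0.06659

Sy ≈ 0.067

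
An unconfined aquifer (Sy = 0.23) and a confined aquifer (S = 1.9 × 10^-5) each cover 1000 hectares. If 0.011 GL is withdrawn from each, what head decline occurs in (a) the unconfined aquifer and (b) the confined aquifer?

A = 1000 hectares = 1 × 10^7 m²
ΔV = 0.011 GL = 11000 m³
Unconfined: Δh_u = ΔV/(Sy·A) = 11000/(0.23 × 1 × 10^7) = 0.004783 m
Confined: Δh_c = ΔV/(S·A) = 11000/(1.9 × 10^-5 × 1 × 10^7) = 57.89 m

Δh_u ≈ 0.00478 m; Δh_c ≈ 57.9 m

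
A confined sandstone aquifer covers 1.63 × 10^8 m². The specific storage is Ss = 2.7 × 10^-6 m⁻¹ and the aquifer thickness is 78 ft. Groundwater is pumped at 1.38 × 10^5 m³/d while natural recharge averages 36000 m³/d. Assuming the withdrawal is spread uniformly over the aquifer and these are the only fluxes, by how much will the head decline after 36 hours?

b = 78 ft = 23.77 m
S = Ss × b = 2.7 × 10^-6 m⁻¹ × 23.77 m = 6.419 × 10^-5
Net abstraction = 1.38 × 10^5 − 36000 = 1.02 × 10^5 m³/d
t = 36 hours = 1.5 d
ΔV = Q × t = 1.02 × 10^5 m³/d × 1.5 d = 1.53 × 10^5 m³
Δh = ΔV / (S × A) = 1.53 × 10^5 / (6.419 × 10^-5 × 1.63 × 10^8) = 14.62 m

Δh ≈ 14.6 m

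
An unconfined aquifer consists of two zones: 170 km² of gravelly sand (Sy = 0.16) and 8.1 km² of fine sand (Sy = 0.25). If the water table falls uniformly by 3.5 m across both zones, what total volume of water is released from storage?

A₁ = 170 km² = 1.7 × 10^8 m²; A₂ = 8.1 km² = 8.1 × 10^6 m²
ΔV₁ = 0.16 × 1.7 × 10^8 × 3.5 = 9.52 × 10^7 m³
ΔV₂ = 0.25 × 8.1 × 10^6 × 3.5 = 7.088 × 10^6 m³
ΔV = ΔV₁ + ΔV₂ = 1.023 × 10^8 m³

ΔV ≈ 1.02 × 10^8 m³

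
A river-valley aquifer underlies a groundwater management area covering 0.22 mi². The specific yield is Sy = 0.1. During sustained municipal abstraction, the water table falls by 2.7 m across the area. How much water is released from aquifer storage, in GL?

ΔV ≈ 0.154 GL

A = 0.22 mi² = 5.698 × 10^5 m²
ΔV = Sy × A × Δh = 0.1 × 5.698 × 10^5 m² × 2.7 m = 1.538 × 10^5 m³
ΔV = 1.538 × 10^5 m³ = 0.1538 GL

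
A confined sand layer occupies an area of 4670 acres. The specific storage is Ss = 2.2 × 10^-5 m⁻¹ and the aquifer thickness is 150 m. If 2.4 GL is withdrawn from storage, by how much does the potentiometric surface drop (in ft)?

Δh ≈ 126 ft

S = Ss × b = 2.2 × 10^-5 m⁻¹ × 150 m = 3.3 × 10^-3
A = 4670 acres = 1.89 × 10^7 m²
ΔV = 2.4 GL = 2.4 × 10^6 m³
Δh = ΔV / (S × A) = 2.4 × 10^6 m³ / (0.0033 × 1.89 × 10^7 m²) = 38.48 m
Δh = 38.48 m = 126.3 ft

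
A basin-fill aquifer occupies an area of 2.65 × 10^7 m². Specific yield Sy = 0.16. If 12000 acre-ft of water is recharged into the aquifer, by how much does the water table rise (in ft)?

Δh ≈ 11.5 ft

ΔV = 12000 acre-ft = 1.48 × 10^7 m³
Δh = ΔV / (Sy × A) = 1.48 × 10^7 m³ / (0.16 × 2.65 × 10^7 m²) = 3.491 m
Δh = 3.491 m = 11.45 ft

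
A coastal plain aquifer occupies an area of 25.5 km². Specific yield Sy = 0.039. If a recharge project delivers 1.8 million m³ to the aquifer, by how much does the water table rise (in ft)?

A = 25.5 km² = 2.55 × 10^7 m²
ΔV = 1.8 million m³ = 1.8 × 10^6 m³
Δh = ΔV / (Sy × A) = 1.8 × 10^6 m³ / (0.039 × 2.55 × 10^7 m²) = 1.81 m
Δh = 1.81 m = 5.938 ft

Δh ≈ 5.94 ft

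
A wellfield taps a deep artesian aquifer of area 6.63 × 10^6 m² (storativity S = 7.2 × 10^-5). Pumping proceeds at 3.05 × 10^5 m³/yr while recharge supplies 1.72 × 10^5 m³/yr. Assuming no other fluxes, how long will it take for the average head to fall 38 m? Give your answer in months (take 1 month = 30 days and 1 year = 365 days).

ΔV = S × A × Δh = 7.2 × 10^-5 × 6.63 × 10^6 × 38 = 18140 m³
Net withdrawal = 3.05 × 10^5 − 1.72 × 10^5 = 1.33 × 10^5 m³/yr = 364.4 m³/d
t = ΔV / Q = 18140 m³ / 364.4 m³/d = 49.78 d
t = 49.78 d ≈ 1.659 months

t ≈ 1.66 months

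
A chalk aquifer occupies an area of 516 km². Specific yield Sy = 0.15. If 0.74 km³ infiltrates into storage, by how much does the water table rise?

Δh ≈ 9.56 m

A = 516 km² = 5.16 × 10^8 m²
ΔV = 0.74 km³ = 7.4 × 10^8 m³
Δh = ΔV / (Sy × A) = 7.4 × 10^8 m³ / (0.15 × 5.16 × 10^8 m²) = 9.561 m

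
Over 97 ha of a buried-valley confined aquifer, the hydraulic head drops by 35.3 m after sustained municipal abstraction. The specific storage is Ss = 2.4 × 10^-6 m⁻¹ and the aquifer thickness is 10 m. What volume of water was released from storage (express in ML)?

ΔV ≈ 0.822 ML

S = Ss × b = 2.4 × 10^-6 m⁻¹ × 10 m = 2.4 × 10^-5
A = 97 ha = 9.7 × 10^5 m²
ΔV = S × A × Δh = 2.4 × 10^-5 × 9.7 × 10^5 m² × 35.3 m = 821.8 m³
ΔV = 821.8 m³ = 0.8218 ML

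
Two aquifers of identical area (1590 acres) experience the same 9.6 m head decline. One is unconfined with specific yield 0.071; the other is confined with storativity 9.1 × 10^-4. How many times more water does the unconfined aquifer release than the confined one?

A = 1590 acres = 6.435 × 10^6 m²
Unconfined: ΔV_u = Sy × A × Δh = 0.071 × 6.435 × 10^6 × 9.6 = 4.386 × 10^6 m³
Confined: ΔV_c = S × A × Δh = 9.1 × 10^-4 × 6.435 × 10^6 × 9.6 = 56210 m³
Ratio = ΔV_u / ΔV_c = Sy / S = 0.071 / 9.1 × 10^-4 = 78.02

ΔV_u / ΔV_c ≈ 78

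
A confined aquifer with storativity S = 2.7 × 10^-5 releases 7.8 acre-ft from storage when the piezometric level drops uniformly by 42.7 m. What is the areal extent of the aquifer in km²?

A ≈ 8.35 km²

ΔV = 7.8 acre-ft = 9621 m³
A = ΔV / (S × Δh) = 9621 / (2.7 × 10^-5 × 42.7) = 8.345 × 10^6 m²
A = 8.345 × 10^6 m² = 8.345 km²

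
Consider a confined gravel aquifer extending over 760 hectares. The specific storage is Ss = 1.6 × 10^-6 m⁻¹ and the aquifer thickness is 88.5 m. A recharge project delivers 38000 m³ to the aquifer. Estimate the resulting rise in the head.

Δh ≈ 35.3 m

S = Ss × b = 1.6 × 10^-6 m⁻¹ × 88.5 m = 1.416 × 10^-4
A = 760 hectares = 7.6 × 10^6 m²
Δh = ΔV / (S × A) = 38000 m³ / (1.416 × 10^-4 × 7.6 × 10^6 m²) = 35.31 m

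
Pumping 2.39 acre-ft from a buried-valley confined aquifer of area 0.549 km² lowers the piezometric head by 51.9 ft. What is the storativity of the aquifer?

S ≈ 3.4 × 10^-4

A = 0.549 km² = 5.49 × 10^5 m²
Δh = 51.9 ft = 15.82 m
ΔV = 2.39 acre-ft = 2948 m³
S = ΔV / (A × Δh) = 2948 m³ / (5.49 × 10^5 m² × 15.82 m) = 3.395 × 10^-4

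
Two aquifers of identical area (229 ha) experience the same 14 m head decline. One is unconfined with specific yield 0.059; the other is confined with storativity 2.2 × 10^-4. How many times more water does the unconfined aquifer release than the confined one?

ΔV_u / ΔV_c ≈ 268

A = 229 ha = 2.29 × 10^6 m²
Unconfined: ΔV_u = Sy × A × Δh = 0.059 × 2.29 × 10^6 × 14 = 1.892 × 10^6 m³
Confined: ΔV_c = S × A × Δh = 2.2 × 10^-4 × 2.29 × 10^6 × 14 = 7053 m³
Ratio = ΔV_u / ΔV_c = Sy / S = 0.059 / 2.2 × 10^-4 = 268.2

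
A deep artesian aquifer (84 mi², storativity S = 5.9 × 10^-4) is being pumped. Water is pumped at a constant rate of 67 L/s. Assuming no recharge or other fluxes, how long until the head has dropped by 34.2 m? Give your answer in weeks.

t ≈ 108 weeks

A = 84 mi² = 2.176 × 10^8 m²
ΔV = S × A × Δh = 5.9 × 10^-4 × 2.176 × 10^8 × 34.2 = 4.39 × 10^6 m³
Q = 67 L/s = 5789 m³/d
t = ΔV / Q = 4.39 × 10^6 m³ / 5789 m³/d = 758.3 d
t = 758.3 d ≈ 108.3 weeks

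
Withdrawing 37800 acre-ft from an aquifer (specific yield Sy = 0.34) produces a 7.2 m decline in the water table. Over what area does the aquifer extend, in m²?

ΔV = 37800 acre-ft = 4.663 × 10^7 m³
A = ΔV / (Sy × Δh) = 4.663 × 10^7 / (0.34 × 7.2) = 1.905 × 10^7 m²

A ≈ 1.9 × 10^7 m²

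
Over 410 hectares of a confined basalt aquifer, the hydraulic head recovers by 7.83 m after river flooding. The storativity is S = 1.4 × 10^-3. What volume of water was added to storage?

ΔV ≈ 44900 m³

A = 410 hectares = 4.1 × 10^6 m²
ΔV = S × A × Δh = 0.0014 × 4.1 × 10^6 m² × 7.83 m = 44940 m³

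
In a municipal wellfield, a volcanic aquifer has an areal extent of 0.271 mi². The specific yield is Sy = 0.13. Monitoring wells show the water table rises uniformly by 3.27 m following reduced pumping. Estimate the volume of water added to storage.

A = 0.271 mi² = 7.019 × 10^5 m²
ΔV = Sy × A × Δh = 0.13 × 7.019 × 10^5 m² × 3.27 m = 2.984 × 10^5 m³

ΔV ≈ 2.98 × 10^5 m³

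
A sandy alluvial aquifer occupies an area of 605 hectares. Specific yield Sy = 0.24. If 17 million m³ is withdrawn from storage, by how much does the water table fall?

Δh ≈ 11.7 m

A = 605 hectares = 6.05 × 10^6 m²
ΔV = 17 million m³ = 1.7 × 10^7 m³
Δh = ΔV / (Sy × A) = 1.7 × 10^7 m³ / (0.24 × 6.05 × 10^6 m²) = 11.71 m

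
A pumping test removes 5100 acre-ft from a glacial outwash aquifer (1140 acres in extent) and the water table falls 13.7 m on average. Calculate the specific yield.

A = 1140 acres = 4.613 × 10^6 m²
ΔV = 5100 acre-ft = 6.291 × 10^6 m³
Sy = ΔV / (A × Δh) = 6.291 × 10^6 m³ / (4.613 × 10^6 m² × 13.7 m) = 0.09953

Sy ≈ 0.1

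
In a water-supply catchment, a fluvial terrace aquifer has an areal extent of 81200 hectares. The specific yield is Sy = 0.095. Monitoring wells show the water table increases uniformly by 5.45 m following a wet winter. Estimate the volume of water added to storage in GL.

A = 81200 hectares = 8.12 × 10^8 m²
ΔV = Sy × A × Δh = 0.095 × 8.12 × 10^8 m² × 5.45 m = 4.204 × 10^8 m³
ΔV = 4.204 × 10^8 m³ = 420.4 GL

ΔV ≈ 420 GL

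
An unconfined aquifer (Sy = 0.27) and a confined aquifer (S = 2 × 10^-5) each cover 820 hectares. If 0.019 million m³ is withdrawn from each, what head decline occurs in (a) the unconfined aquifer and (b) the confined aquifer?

Δh_u ≈ 0.00858 m; Δh_c ≈ 116 m

A = 820 hectares = 8.2 × 10^6 m²
ΔV = 0.019 million m³ = 19000 m³
Unconfined: Δh_u = ΔV/(Sy·A) = 19000/(0.27 × 8.2 × 10^6) = 0.008582 m
Confined: Δh_c = ΔV/(S·A) = 19000/(2 × 10^-5 × 8.2 × 10^6) = 115.9 m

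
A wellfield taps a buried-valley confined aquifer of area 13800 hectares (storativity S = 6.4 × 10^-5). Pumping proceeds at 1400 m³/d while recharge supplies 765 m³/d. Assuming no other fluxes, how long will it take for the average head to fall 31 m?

t ≈ 431 days

A = 13800 hectares = 1.38 × 10^8 m²
ΔV = S × A × Δh = 6.4 × 10^-5 × 1.38 × 10^8 × 31 = 2.738 × 10^5 m³
Net withdrawal = 1400 − 765 = 635 m³/d
t = ΔV / Q = 2.738 × 10^5 m³ / 635 m³/d = 431.2 d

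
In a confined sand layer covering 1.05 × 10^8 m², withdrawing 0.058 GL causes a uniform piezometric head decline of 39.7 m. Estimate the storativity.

ΔV = 0.058 GL = 58000 m³
S = ΔV / (A × Δh) = 58000 m³ / (1.05 × 10^8 m² × 39.7 m) = 1.391 × 10^-5

S ≈ 1.4 × 10^-5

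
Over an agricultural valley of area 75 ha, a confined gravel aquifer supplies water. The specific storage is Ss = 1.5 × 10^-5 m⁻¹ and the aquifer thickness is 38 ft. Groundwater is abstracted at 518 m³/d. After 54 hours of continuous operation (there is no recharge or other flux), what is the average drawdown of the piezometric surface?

b = 38 ft = 11.58 m
S = Ss × b = 1.5 × 10^-5 m⁻¹ × 11.58 m = 1.737 × 10^-4
A = 75 ha = 7.5 × 10^5 m²
t = 54 hours = 2.25 d
ΔV = Q × t = 518 m³/d × 2.25 d = 1166 m³
Δh = ΔV / (S × A) = 1166 / (1.737 × 10^-4 × 7.5 × 10^5) = 8.945 m

Δh ≈ 8.94 m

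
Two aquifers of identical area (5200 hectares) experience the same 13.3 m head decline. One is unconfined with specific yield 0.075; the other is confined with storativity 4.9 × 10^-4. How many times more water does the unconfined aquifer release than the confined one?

A = 5200 hectares = 5.2 × 10^7 m²
Unconfined: ΔV_u = Sy × A × Δh = 0.075 × 5.2 × 10^7 × 13.3 = 5.187 × 10^7 m³
Confined: ΔV_c = S × A × Δh = 4.9 × 10^-4 × 5.2 × 10^7 × 13.3 = 3.389 × 10^5 m³
Ratio = ΔV_u / ΔV_c = Sy / S = 0.075 / 4.9 × 10^-4 = 153.1

ΔV_u / ΔV_c ≈ 153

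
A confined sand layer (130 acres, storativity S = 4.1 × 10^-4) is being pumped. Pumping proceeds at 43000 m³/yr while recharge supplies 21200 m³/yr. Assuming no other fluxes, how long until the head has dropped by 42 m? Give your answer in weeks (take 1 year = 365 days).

A = 130 acres = 5.261 × 10^5 m²
ΔV = S × A × Δh = 4.1 × 10^-4 × 5.261 × 10^5 × 42 = 9059 m³
Net withdrawal = 43000 − 21200 = 21800 m³/yr = 59.73 m³/d
t = ΔV / Q = 9059 m³ / 59.73 m³/d = 151.7 d
t = 151.7 d ≈ 21.67 weeks

t ≈ 21.7 weeks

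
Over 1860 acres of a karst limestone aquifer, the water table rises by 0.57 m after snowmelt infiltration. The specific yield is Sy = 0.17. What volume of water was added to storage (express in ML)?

ΔV ≈ 729 ML

A = 1860 acres = 7.527 × 10^6 m²
ΔV = Sy × A × Δh = 0.17 × 7.527 × 10^6 m² × 0.57 m = 7.294 × 10^5 m³
ΔV = 7.294 × 10^5 m³ = 729.4 ML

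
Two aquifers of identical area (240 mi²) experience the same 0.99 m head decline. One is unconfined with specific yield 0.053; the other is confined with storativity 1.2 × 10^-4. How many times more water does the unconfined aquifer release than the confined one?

ΔV_u / ΔV_c ≈ 442

A = 240 mi² = 6.216 × 10^8 m²
Unconfined: ΔV_u = Sy × A × Δh = 0.053 × 6.216 × 10^8 × 0.99 = 3.262 × 10^7 m³
Confined: ΔV_c = S × A × Δh = 1.2 × 10^-4 × 6.216 × 10^8 × 0.99 = 73850 m³
Ratio = ΔV_u / ΔV_c = Sy / S = 0.053 / 1.2 × 10^-4 = 441.7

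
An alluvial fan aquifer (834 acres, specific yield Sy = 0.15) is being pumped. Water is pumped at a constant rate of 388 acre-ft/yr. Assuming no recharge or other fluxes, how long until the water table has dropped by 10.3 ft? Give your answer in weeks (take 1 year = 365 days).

A = 834 acres = 3.375 × 10^6 m²
Δh = 10.3 ft = 3.139 m
ΔV = Sy × A × Δh = 0.15 × 3.375 × 10^6 × 3.139 = 1.589 × 10^6 m³
Q = 388 acre-ft/yr = 1311 m³/d
t = ΔV / Q = 1.589 × 10^6 m³ / 1311 m³/d = 1212 d
t = 1212 d ≈ 173.2 weeks

t ≈ 173 weeks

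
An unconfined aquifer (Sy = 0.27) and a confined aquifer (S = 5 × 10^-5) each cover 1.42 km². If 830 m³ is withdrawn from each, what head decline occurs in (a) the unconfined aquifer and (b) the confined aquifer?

Δh_u ≈ 0.00216 m; Δh_c ≈ 11.7 m

A = 1.42 km² = 1.42 × 10^6 m²
Unconfined: Δh_u = ΔV/(Sy·A) = 830/(0.27 × 1.42 × 10^6) = 0.002165 m
Confined: Δh_c = ΔV/(S·A) = 830/(5 × 10^-5 × 1.42 × 10^6) = 11.69 m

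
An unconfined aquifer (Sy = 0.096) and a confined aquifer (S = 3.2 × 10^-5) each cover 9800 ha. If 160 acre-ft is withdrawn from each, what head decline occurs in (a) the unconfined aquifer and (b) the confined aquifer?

A = 9800 ha = 9.8 × 10^7 m²
ΔV = 160 acre-ft = 1.974 × 10^5 m³
Unconfined: Δh_u = ΔV/(Sy·A) = 1.974 × 10^5/(0.096 × 9.8 × 10^7) = 0.02098 m
Confined: Δh_c = ΔV/(S·A) = 1.974 × 10^5/(3.2 × 10^-5 × 9.8 × 10^7) = 62.93 m

Δh_u ≈ 0.021 m; Δh_c ≈ 62.9 m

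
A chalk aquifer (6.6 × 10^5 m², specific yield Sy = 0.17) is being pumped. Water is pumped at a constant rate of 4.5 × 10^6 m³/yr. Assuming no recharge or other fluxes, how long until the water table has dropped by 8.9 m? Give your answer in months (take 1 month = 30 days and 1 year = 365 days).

t ≈ 2.7 months

ΔV = Sy × A × Δh = 0.17 × 6.6 × 10^5 × 8.9 = 9.986 × 10^5 m³
Q = 4.5 × 10^6 m³/yr = 12330 m³/d
t = ΔV / Q = 9.986 × 10^5 m³ / 12330 m³/d = 81 d
t = 81 d ≈ 2.7 months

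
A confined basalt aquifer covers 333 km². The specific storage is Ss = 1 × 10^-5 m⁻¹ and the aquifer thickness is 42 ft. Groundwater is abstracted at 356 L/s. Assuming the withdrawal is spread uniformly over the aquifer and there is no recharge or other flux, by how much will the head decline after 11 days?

b = 42 ft = 12.8 m
S = Ss × b = 1 × 10^-5 m⁻¹ × 12.8 m = 1.28 × 10^-4
A = 333 km² = 3.33 × 10^8 m²
Q = 356 L/s = 30760 m³/d
ΔV = Q × t = 30760 m³/d × 11 d = 3.383 × 10^5 m³
Δh = ΔV / (S × A) = 3.383 × 10^5 / (1.28 × 10^-4 × 3.33 × 10^8) = 7.937 m

Δh ≈ 7.94 m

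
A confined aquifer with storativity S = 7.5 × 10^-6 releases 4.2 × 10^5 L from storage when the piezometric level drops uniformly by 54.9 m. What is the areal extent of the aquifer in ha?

ΔV = 4.2 × 10^5 L = 420 m³
A = ΔV / (S × Δh) = 420 / (7.5 × 10^-6 × 54.9) = 1.02 × 10^6 m²
A = 1.02 × 10^6 m² = 102 ha

A ≈ 102 ha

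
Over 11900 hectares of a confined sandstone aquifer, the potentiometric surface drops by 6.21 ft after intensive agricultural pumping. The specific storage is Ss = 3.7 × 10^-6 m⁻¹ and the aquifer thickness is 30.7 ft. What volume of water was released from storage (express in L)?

b = 30.7 ft = 9.357 m
S = Ss × b = 3.7 × 10^-6 m⁻¹ × 9.357 m = 3.462 × 10^-5
A = 11900 hectares = 1.19 × 10^8 m²
Δh = 6.21 ft = 1.893 m
ΔV = S × A × Δh = 3.462 × 10^-5 × 1.19 × 10^8 m² × 1.893 m = 7798 m³
ΔV = 7798 m³ = 7.798 × 10^6 L

ΔV ≈ 7.8 × 10^6 L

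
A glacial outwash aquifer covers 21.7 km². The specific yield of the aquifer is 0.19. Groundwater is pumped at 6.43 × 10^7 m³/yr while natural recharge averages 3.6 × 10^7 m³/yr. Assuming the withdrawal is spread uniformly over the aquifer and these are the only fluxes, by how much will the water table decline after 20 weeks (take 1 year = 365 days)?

Δh ≈ 2.63 m

A = 21.7 km² = 2.17 × 10^7 m²
Net abstraction = 6.43 × 10^7 − 3.6 × 10^7 = 2.83 × 10^7 m³/yr
Q_net = 2.83 × 10^7 m³/yr = 77530 m³/d
t = 20 weeks = 140 d
ΔV = Q × t = 77530 m³/d × 140 d = 1.085 × 10^7 m³
Δh = ΔV / (Sy × A) = 1.085 × 10^7 / (0.19 × 2.17 × 10^7) = 2.633 m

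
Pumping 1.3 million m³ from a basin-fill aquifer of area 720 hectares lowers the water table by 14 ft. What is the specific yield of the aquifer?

A = 720 hectares = 7.2 × 10^6 m²
Δh = 14 ft = 4.267 m
ΔV = 1.3 million m³ = 1.3 × 10^6 m³
Sy = ΔV / (A × Δh) = 1.3 × 10^6 m³ / (7.2 × 10^6 m² × 4.267 m) = 0.04231

Sy ≈ 0.042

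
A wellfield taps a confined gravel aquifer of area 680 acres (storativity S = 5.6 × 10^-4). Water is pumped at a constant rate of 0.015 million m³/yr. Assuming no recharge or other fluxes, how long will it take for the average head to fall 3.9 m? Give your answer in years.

A = 680 acres = 2.752 × 10^6 m²
ΔV = S × A × Δh = 5.6 × 10^-4 × 2.752 × 10^6 × 3.9 = 6010 m³
Q = 0.015 million m³/yr = 41.1 m³/d
t = ΔV / Q = 6010 m³ / 41.1 m³/d = 146.2 d
t = 146.2 d ≈ 0.4007 years

t ≈ 0.401 years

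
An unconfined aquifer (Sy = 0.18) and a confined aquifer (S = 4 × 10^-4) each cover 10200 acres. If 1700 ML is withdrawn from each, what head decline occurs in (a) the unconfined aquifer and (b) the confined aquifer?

A = 10200 acres = 4.128 × 10^7 m²
ΔV = 1700 ML = 1.7 × 10^6 m³
Unconfined: Δh_u = ΔV/(Sy·A) = 1.7 × 10^6/(0.18 × 4.128 × 10^7) = 0.2288 m
Confined: Δh_c = ΔV/(S·A) = 1.7 × 10^6/(4 × 10^-4 × 4.128 × 10^7) = 103 m

Δh_u ≈ 0.229 m; Δh_c ≈ 103 m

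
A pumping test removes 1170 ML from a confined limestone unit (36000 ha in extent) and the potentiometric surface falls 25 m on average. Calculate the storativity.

S ≈ 1.3 × 10^-4

A = 36000 ha = 3.6 × 10^8 m²
ΔV = 1170 ML = 1.17 × 10^6 m³
S = ΔV / (A × Δh) = 1.17 × 10^6 m³ / (3.6 × 10^8 m² × 25 m) = 1.3 × 10^-4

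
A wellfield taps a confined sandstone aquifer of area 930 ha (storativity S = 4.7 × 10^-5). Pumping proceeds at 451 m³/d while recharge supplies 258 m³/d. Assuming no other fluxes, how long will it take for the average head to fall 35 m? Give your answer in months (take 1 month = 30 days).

t ≈ 2.64 months

A = 930 ha = 9.3 × 10^6 m²
ΔV = S × A × Δh = 4.7 × 10^-5 × 9.3 × 10^6 × 35 = 15300 m³
Net withdrawal = 451 − 258 = 193 m³/d
t = ΔV / Q = 15300 m³ / 193 m³/d = 79.27 d
t = 79.27 d ≈ 2.642 months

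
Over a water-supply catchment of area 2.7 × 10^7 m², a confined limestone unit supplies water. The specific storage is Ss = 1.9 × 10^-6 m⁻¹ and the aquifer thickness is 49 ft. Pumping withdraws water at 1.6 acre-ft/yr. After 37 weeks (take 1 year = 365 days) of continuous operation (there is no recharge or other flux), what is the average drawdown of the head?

Δh ≈ 1.83 m

b = 49 ft = 14.94 m
S = Ss × b = 1.9 × 10^-6 m⁻¹ × 14.94 m = 2.838 × 10^-5
Q = 1.6 acre-ft/yr = 5.407 m³/d
t = 37 weeks = 259 d
ΔV = Q × t = 5.407 m³/d × 259 d = 1400 m³
Δh = ΔV / (S × A) = 1400 / (2.838 × 10^-5 × 2.7 × 10^7) = 1.828 m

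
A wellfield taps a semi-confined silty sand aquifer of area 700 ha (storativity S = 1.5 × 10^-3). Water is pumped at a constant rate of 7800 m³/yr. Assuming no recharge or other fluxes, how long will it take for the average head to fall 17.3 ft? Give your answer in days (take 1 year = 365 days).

A = 700 ha = 7 × 10^6 m²
Δh = 17.3 ft = 5.273 m
ΔV = S × A × Δh = 0.0015 × 7 × 10^6 × 5.273 = 55370 m³
Q = 7800 m³/yr = 21.37 m³/d
t = ΔV / Q = 55370 m³ / 21.37 m³/d = 2591 d

t ≈ 2590 days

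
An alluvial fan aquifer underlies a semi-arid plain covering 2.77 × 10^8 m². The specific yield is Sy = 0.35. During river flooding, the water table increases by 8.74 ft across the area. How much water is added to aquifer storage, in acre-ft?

ΔV ≈ 2.09 × 10^5 acre-ft

Δh = 8.74 ft = 2.664 m
ΔV = Sy × A × Δh = 0.35 × 2.77 × 10^8 m² × 2.664 m = 2.583 × 10^8 m³
ΔV = 2.583 × 10^8 m³ = 2.094 × 10^5 acre-ft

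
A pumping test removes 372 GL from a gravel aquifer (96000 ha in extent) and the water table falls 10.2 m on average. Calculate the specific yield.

Sy ≈ 0.038

A = 96000 ha = 9.6 × 10^8 m²
ΔV = 372 GL = 3.72 × 10^8 m³
Sy = ΔV / (A × Δh) = 3.72 × 10^8 m³ / (9.6 × 10^8 m² × 10.2 m) = 0.03799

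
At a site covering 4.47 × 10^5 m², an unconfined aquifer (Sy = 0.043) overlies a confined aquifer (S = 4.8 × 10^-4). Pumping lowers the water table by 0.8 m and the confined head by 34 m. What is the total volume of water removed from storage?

Unconfined: ΔV_u = Sy × A × Δh_u = 0.043 × 4.47 × 10^5 × 0.8 = 15380 m³
Confined: ΔV_c = S × A × Δh_c = 4.8 × 10^-4 × 4.47 × 10^5 × 34 = 7295 m³
Total ΔV = 15380 + 7295 = 22670 m³

ΔV ≈ 22700 m³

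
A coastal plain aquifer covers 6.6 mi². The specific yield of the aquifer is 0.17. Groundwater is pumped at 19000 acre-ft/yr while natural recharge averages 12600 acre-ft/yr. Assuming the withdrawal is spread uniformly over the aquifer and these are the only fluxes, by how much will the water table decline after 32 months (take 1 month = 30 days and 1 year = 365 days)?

A = 6.6 mi² = 1.709 × 10^7 m²
Net abstraction = 19000 − 12600 = 6400 acre-ft/yr
Q_net = 6400 acre-ft/yr = 21630 m³/d
t = 32 months = 960 d
ΔV = Q × t = 21630 m³/d × 960 d = 2.076 × 10^7 m³
Δh = ΔV / (Sy × A) = 2.076 × 10^7 / (0.17 × 1.709 × 10^7) = 7.145 m

Δh ≈ 7.14 m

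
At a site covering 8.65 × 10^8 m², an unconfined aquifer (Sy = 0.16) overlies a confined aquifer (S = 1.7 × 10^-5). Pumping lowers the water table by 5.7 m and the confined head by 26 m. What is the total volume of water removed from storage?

ΔV ≈ 7.89 × 10^8 m³

Unconfined: ΔV_u = Sy × A × Δh_u = 0.16 × 8.65 × 10^8 × 5.7 = 7.889 × 10^8 m³
Confined: ΔV_c = S × A × Δh_c = 1.7 × 10^-5 × 8.65 × 10^8 × 26 = 3.823 × 10^5 m³
Total ΔV = 7.889 × 10^8 + 3.823 × 10^5 = 7.893 × 10^8 m³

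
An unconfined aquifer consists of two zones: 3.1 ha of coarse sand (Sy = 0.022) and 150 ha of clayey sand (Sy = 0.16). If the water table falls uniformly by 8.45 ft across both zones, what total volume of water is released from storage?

ΔV ≈ 6.2 × 10^5 m³

A₁ = 3.1 ha = 31000 m²; A₂ = 150 ha = 1.5 × 10^6 m²
Δh = 8.45 ft = 2.576 m
ΔV₁ = 0.022 × 31000 × 2.576 = 1757 m³
ΔV₂ = 0.16 × 1.5 × 10^6 × 2.576 = 6.181 × 10^5 m³
ΔV = ΔV₁ + ΔV₂ = 6.199 × 10^5 m³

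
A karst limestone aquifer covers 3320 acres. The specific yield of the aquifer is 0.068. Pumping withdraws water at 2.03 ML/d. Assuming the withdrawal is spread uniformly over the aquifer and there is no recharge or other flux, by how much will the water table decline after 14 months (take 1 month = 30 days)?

A = 3320 acres = 1.344 × 10^7 m²
Q = 2.03 ML/d = 2030 m³/d
t = 14 months = 420 d
ΔV = Q × t = 2030 m³/d × 420 d = 8.526 × 10^5 m³
Δh = ΔV / (Sy × A) = 8.526 × 10^5 / (0.068 × 1.344 × 10^7) = 0.9332 m

Δh ≈ 0.933 m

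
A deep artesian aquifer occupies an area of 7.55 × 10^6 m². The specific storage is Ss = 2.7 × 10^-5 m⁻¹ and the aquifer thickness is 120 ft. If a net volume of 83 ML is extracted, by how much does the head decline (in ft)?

Δh ≈ 36.5 ft

b = 120 ft = 36.58 m
S = Ss × b = 2.7 × 10^-5 m⁻¹ × 36.58 m = 9.876 × 10^-4
ΔV = 83 ML = 83000 m³
Δh = ΔV / (S × A) = 83000 m³ / (9.876 × 10^-4 × 7.55 × 10^6 m²) = 11.13 m
Δh = 11.13 m = 36.52 ft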